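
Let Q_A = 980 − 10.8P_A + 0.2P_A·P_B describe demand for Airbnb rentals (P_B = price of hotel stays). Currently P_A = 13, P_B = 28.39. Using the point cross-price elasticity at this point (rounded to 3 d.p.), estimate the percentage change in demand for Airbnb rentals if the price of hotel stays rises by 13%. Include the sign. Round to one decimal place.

At P_A = 13, P_B = 28.39: Q_A = 913.414.
∂Q_A/∂P_B = 0.2P_A = 2.6000.
ε = (∂Q_A/∂P_B)(P_B/Q_A) = 2.6000 × 28.39/913.414 ≈ 0.081.
%ΔQ_A ≈ ε × %ΔP_B = 0.081 × (13%) = 1.1%.

1.1%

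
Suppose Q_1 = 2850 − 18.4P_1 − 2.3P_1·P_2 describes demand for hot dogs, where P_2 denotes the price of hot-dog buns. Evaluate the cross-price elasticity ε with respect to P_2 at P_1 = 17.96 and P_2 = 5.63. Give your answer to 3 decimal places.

-0.102

At P_1 = 17.96 and P_2 = 5.63: Q_1 = 2286.972.
∂Q_1/∂P_2 = -2.3P_1 = -2.3(17.96) = -41.3080.
ε = (∂Q_1/∂P_2)(P_2/Q_1) = -41.3080 × (5.63/2286.972) ≈ -0.102.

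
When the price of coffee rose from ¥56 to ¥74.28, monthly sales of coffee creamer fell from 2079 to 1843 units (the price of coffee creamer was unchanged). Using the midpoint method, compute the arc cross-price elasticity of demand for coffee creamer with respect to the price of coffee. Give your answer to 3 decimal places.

-0.429

ΔQ_A = 1843 − 2079 = -236; ΔP_B = 74.28 − 56 = 18.28.
Midpoints: Q̄_A = 1961.0, P̄_B = 65.14.
ε = (ΔQ_A/Q̄_A)/(ΔP_B/P̄_B) = (-236/1961.0)/(18.28/65.14) ≈ -0.429.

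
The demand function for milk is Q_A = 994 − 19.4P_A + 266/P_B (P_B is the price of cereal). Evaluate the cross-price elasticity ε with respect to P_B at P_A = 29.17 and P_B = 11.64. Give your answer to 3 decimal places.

At P_A = 29.17 and P_B = 11.64: Q_A = 450.954.
∂Q_A/∂P_B = −266/P_B² = -1.9633.
ε = (∂Q_A/∂P_B)(P_B/Q_A) = -1.9633 × (11.64/450.954) ≈ -0.051.
ε < 0: complements.

-0.051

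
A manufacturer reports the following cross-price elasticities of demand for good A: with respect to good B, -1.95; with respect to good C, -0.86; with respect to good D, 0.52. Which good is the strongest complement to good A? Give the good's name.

Complements have ε < 0. The most negative value is -1.95 (good B).

good B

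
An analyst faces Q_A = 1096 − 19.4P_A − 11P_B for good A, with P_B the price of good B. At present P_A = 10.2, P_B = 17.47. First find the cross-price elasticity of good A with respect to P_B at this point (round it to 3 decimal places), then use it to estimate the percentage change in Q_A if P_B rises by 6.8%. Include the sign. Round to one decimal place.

At P_A = 10.2, P_B = 17.47: Q_A = 705.95.
∂Q_A/∂P_B = -11.
ε = (∂Q_A/∂P_B)(P_B/Q_A) = -11.0000 × 17.47/705.95 ≈ -0.272.
%ΔQ_A ≈ ε × %ΔP_B = -0.272 × (6.8%) = -1.8%.

-1.8%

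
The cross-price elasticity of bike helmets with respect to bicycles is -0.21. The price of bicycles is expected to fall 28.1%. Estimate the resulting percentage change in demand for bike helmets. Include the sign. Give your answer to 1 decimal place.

%ΔQ ≈ ε × %ΔP of bicycles = -0.21 × (-28.1%) = 5.9%.
Demand for bike helmets rises by about 5.9%.

5.9%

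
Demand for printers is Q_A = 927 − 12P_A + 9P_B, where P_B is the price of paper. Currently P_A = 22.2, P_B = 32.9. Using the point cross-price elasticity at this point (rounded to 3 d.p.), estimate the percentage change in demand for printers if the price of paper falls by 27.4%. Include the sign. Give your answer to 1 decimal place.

At P_A = 22.2, P_B = 32.9: Q_A = 956.7.
∂Q_A/∂P_B = 9.
ε = (∂Q_A/∂P_B)(P_B/Q_A) = 9.0000 × 32.9/956.7 ≈ 0.310.
%ΔQ_A ≈ ε × %ΔP_B = 0.310 × (-27.4%) = -8.5%.

-8.5%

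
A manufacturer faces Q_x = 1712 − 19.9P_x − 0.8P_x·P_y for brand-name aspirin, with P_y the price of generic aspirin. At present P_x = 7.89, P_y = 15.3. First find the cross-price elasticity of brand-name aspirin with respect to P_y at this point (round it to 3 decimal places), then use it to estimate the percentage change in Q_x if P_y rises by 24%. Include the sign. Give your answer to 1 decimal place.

At P_x = 7.89, P_y = 15.3: Q_x = 1458.415.
∂Q_x/∂P_y = -0.8P_x = -6.3120.
ε = (∂Q_x/∂P_y)(P_y/Q_x) = -6.3120 × 15.3/1458.415 ≈ -0.066.
%ΔQ_x ≈ ε × %ΔP_y = -0.066 × (24%) = -1.6%.

-1.6%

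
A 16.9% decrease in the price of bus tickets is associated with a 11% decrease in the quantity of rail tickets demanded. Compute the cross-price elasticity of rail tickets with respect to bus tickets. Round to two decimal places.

ε = (%ΔQ of rail tickets) / (%ΔP of bus tickets) = (-11%) / (-16.9%) ≈ 0.65.

0.65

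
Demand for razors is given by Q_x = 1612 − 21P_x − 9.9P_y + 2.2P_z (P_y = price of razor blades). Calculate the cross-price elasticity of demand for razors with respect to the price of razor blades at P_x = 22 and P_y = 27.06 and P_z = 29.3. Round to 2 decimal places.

-0.28

At P_x = 22 and P_y = 27.06 and P_z = 29.3: Q_x = 946.566.
∂Q_x/∂P_y = -9.9.
ε = (∂Q_x/∂P_y)(P_y/Q_x) = -9.9 × (27.06/946.566) ≈ -0.28.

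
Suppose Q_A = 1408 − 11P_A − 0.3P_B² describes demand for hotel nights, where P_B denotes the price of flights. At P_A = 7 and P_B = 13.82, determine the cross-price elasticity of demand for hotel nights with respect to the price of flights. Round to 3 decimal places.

-0.090

At P_A = 7 and P_B = 13.82: Q_A = 1273.702.
∂Q_A/∂P_B = -0.6P_B = -0.6(13.82) = -8.2920.
ε = (∂Q_A/∂P_B)(P_B/Q_A) = -8.2920 × (13.82/1273.702) ≈ -0.090.
ε < 0: complements.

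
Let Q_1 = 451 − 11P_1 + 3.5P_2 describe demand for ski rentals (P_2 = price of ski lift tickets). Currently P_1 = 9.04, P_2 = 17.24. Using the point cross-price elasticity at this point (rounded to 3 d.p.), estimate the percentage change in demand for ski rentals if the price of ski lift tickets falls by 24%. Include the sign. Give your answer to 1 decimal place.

At P_1 = 9.04, P_2 = 17.24: Q_1 = 411.9.
∂Q_1/∂P_2 = 3.5.
ε = (∂Q_1/∂P_2)(P_2/Q_1) = 3.5000 × 17.24/411.9 ≈ 0.146.
%ΔQ_1 ≈ ε × %ΔP_2 = 0.146 × (-24%) = -3.5%.

-3.5%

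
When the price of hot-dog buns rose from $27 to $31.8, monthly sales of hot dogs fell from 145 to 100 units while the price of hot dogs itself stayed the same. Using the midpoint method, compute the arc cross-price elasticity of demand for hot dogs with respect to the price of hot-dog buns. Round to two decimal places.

ΔQ_A = 100 − 145 = -45; ΔP_B = 31.8 − 27 = 4.8.
Midpoints: Q̄_A = 122.5, P̄_B = 29.40.
ε = (ΔQ_A/Q̄_A)/(ΔP_B/P̄_B) = (-45/122.5)/(4.8/29.40) ≈ -2.25.
ε < 0: hot dogs and hot-dog buns are complements.

-2.25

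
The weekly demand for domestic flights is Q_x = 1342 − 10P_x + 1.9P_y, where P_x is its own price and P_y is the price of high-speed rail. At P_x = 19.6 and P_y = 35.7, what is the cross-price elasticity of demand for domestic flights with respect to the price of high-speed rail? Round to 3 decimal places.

0.056

At P_x = 19.6 and P_y = 35.7: Q_x = 1213.83.
∂Q_x/∂P_y = 1.9.
ε = (∂Q_x/∂P_y)(P_y/Q_x) = 1.9 × (35.7/1213.83) ≈ 0.056.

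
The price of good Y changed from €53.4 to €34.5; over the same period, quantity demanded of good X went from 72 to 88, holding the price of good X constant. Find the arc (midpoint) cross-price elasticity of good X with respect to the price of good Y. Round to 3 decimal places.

ΔQ_X = 88 − 72 = 16; ΔP_Y = 34.5 − 53.4 = -18.9.
Midpoints: Q̄_X = 80.0, P̄_Y = 43.95.
ε = (ΔQ_X/Q̄_X)/(ΔP_Y/P̄_Y) = (16/80.0)/(-18.9/43.95) ≈ -0.465.
ε < 0: good X and good Y are complements.

-0.465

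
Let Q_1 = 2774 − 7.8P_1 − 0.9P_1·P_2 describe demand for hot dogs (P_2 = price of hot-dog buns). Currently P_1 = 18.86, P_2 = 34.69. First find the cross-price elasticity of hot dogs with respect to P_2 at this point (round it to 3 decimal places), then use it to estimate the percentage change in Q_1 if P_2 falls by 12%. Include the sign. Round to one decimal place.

3.5%

At P_1 = 18.86, P_2 = 34.69: Q_1 = 2038.064.
∂Q_1/∂P_2 = -0.9P_1 = -16.9740.
ε = (∂Q_1/∂P_2)(P_2/Q_1) = -16.9740 × 34.69/2038.064 ≈ -0.289.
%ΔQ_1 ≈ ε × %ΔP_2 = -0.289 × (-12%) = 3.5%.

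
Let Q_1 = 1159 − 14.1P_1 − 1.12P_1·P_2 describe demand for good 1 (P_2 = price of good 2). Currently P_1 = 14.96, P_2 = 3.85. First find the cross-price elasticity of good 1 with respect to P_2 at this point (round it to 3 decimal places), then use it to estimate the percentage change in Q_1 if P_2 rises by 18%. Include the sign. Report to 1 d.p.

At P_1 = 14.96, P_2 = 3.85: Q_1 = 883.556.
∂Q_1/∂P_2 = -1.12P_1 = -16.7552.
ε = (∂Q_1/∂P_2)(P_2/Q_1) = -16.7552 × 3.85/883.556 ≈ -0.073.
%ΔQ_1 ≈ ε × %ΔP_2 = -0.073 × (18%) = -1.3%.

-1.3%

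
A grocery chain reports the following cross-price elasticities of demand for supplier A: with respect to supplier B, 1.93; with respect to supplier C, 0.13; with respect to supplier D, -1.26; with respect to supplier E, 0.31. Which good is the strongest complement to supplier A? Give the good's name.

supplier D

Complements have ε < 0. The most negative value is -1.26 (supplier D).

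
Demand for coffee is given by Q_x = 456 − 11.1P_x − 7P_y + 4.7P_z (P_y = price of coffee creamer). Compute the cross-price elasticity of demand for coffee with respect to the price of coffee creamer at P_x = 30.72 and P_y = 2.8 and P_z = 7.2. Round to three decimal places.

At P_x = 30.72 and P_y = 2.8 and P_z = 7.2: Q_x = 129.248.
∂Q_x/∂P_y = -7.
ε = (∂Q_x/∂P_y)(P_y/Q_x) = -7 × (2.8/129.248) ≈ -0.152.

-0.152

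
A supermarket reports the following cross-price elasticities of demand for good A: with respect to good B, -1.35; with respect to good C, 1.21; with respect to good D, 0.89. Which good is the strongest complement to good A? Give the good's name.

good B

Complements have ε < 0. The most negative value is -1.35 (good B).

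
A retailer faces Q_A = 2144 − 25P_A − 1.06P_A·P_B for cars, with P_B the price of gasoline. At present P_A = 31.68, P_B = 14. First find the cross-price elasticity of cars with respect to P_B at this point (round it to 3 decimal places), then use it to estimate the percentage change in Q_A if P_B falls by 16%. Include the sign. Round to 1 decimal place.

8.5%

At P_A = 31.68, P_B = 14: Q_A = 881.869.
∂Q_A/∂P_B = -1.06P_A = -33.5808.
ε = (∂Q_A/∂P_B)(P_B/Q_A) = -33.5808 × 14/881.869 ≈ -0.533.
%ΔQ_A ≈ ε × %ΔP_B = -0.533 × (-16%) = 8.5%.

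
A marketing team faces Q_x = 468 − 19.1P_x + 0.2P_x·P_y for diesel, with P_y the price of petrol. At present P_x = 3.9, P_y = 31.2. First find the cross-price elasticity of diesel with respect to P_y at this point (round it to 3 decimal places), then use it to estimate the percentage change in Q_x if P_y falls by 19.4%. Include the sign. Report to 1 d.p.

-1.1%

At P_x = 3.9, P_y = 31.2: Q_x = 417.846.
∂Q_x/∂P_y = 0.2P_x = 0.7800.
ε = (∂Q_x/∂P_y)(P_y/Q_x) = 0.7800 × 31.2/417.846 ≈ 0.058.
%ΔQ_x ≈ ε × %ΔP_y = 0.058 × (-19.4%) = -1.1%.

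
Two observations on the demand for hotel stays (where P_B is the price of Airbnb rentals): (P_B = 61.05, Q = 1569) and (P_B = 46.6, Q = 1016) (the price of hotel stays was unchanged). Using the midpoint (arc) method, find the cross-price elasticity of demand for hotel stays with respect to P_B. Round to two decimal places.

1.59

ΔQ_A = 1016 − 1569 = -553; ΔP_B = 46.6 − 61.05 = -14.45.
Midpoints: Q̄_A = 1292.5, P̄_B = 53.83.
ε = (ΔQ_A/Q̄_A)/(ΔP_B/P̄_B) = (-553/1292.5)/(-14.45/53.83) ≈ 1.59.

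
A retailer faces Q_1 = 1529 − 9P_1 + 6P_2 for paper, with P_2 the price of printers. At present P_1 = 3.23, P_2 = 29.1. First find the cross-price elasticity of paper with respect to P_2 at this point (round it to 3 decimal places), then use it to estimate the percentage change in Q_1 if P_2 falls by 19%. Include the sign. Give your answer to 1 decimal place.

At P_1 = 3.23, P_2 = 29.1: Q_1 = 1674.53.
∂Q_1/∂P_2 = 6.
ε = (∂Q_1/∂P_2)(P_2/Q_1) = 6.0000 × 29.1/1674.53 ≈ 0.104.
%ΔQ_1 ≈ ε × %ΔP_2 = 0.104 × (-19%) = -2.0%.

-2.0%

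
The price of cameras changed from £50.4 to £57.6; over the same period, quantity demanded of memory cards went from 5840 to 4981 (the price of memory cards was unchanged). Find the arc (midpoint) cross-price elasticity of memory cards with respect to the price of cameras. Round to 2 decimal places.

-1.19

ΔQ_A = 4981 − 5840 = -859; ΔP_B = 57.6 − 50.4 = 7.2.
Midpoints: Q̄_A = 5410.5, P̄_B = 54.00.
ε = (ΔQ_A/Q̄_A)/(ΔP_B/P̄_B) = (-859/5410.5)/(7.2/54.00) ≈ -1.19.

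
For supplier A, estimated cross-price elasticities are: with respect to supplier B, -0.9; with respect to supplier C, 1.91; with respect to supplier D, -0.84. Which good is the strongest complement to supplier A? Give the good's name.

Complements have ε < 0. The most negative value is -0.9 (supplier B).

supplier B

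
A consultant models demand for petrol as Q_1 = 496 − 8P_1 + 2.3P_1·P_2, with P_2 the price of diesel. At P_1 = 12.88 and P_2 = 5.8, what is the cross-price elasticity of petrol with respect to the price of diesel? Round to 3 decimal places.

At P_1 = 12.88 and P_2 = 5.8: Q_1 = 564.779.
∂Q_1/∂P_2 = 2.3P_1 = 2.3(12.88) = 29.6240.
ε = (∂Q_1/∂P_2)(P_2/Q_1) = 29.6240 × (5.8/564.779) ≈ 0.304.

0.304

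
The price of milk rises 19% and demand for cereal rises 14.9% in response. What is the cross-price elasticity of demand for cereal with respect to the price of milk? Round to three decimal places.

0.784

ε = (%ΔQ of cereal) / (%ΔP of milk) = (14.9%) / (19%) ≈ 0.784.
Positive cross-price elasticity: substitutes.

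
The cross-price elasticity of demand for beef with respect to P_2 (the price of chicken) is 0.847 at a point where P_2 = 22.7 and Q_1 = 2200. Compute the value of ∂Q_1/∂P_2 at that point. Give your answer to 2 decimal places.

82.09

ε = (∂Q_1/∂P_2)·(P_2/Q_1) ⇒ ∂Q_1/∂P_2 = ε·Q_1/P_2 = 0.847 × 2200/22.7 ≈ 82.09.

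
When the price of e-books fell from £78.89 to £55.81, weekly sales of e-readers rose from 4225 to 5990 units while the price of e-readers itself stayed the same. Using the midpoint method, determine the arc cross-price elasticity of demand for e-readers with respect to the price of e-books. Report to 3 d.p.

ΔQ_A = 5990 − 4225 = 1765; ΔP_B = 55.81 − 78.89 = -23.08.
Midpoints: Q̄_A = 5107.5, P̄_B = 67.35.
ε = (ΔQ_A/Q̄_A)/(ΔP_B/P̄_B) = (1765/5107.5)/(-23.08/67.35) ≈ -1.008.
ε < 0: e-readers and e-books are complements.

-1.008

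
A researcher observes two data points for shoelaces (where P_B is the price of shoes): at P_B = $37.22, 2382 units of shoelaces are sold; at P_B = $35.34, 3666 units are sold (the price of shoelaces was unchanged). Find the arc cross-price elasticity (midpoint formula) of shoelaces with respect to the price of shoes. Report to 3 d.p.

ΔQ_A = 3666 − 2382 = 1284; ΔP_B = 35.34 − 37.22 = -1.88.
Midpoints: Q̄_A = 3024.0, P̄_B = 36.28.
ε = (ΔQ_A/Q̄_A)/(ΔP_B/P̄_B) = (1284/3024.0)/(-1.88/36.28) ≈ -8.194.
ε < 0: shoelaces and shoes are complements.

-8.194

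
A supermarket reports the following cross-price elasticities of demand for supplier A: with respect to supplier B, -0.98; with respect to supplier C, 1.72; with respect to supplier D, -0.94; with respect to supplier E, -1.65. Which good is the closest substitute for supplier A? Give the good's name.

Substitutes have ε > 0. Among the positive values, 1.72 (supplier C) is largest.

supplier C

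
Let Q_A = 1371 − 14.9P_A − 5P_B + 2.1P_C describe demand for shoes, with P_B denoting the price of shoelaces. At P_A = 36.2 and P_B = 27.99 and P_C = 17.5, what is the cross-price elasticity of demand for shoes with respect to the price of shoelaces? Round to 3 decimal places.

At P_A = 36.2 and P_B = 27.99 and P_C = 17.5: Q_A = 728.42.
∂Q_A/∂P_B = -5.
ε = (∂Q_A/∂P_B)(P_B/Q_A) = -5 × (27.99/728.42) ≈ -0.192.
Since ε < 0, shoes and shoelaces are complements.

-0.192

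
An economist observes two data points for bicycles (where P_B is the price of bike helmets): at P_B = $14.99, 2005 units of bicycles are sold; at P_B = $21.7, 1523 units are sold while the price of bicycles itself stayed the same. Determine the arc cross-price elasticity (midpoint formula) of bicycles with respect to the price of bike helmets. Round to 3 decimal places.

-0.747

ΔQ_A = 1523 − 2005 = -482; ΔP_B = 21.7 − 14.99 = 6.71.
Midpoints: Q̄_A = 1764.0, P̄_B = 18.34.
ε = (ΔQ_A/Q̄_A)/(ΔP_B/P̄_B) = (-482/1764.0)/(6.71/18.34) ≈ -0.747.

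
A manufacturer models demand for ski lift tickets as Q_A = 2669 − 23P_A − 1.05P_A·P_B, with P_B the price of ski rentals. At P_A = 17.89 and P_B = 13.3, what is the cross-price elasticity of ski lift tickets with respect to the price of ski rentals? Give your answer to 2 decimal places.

At P_A = 17.89 and P_B = 13.3: Q_A = 2007.696.
∂Q_A/∂P_B = -1.05P_A = -1.05(17.89) = -18.7845.
ε = (∂Q_A/∂P_B)(P_B/Q_A) = -18.7845 × (13.3/2007.696) ≈ -0.12.

-0.12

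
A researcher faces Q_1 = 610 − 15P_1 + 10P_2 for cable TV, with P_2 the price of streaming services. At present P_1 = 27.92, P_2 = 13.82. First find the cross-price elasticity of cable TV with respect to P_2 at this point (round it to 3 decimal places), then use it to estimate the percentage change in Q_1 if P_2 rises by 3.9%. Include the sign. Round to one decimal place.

1.6%

At P_1 = 27.92, P_2 = 13.82: Q_1 = 329.4.
∂Q_1/∂P_2 = 10.
ε = (∂Q_1/∂P_2)(P_2/Q_1) = 10.0000 × 13.82/329.4 ≈ 0.420.
%ΔQ_1 ≈ ε × %ΔP_2 = 0.420 × (3.9%) = 1.6%.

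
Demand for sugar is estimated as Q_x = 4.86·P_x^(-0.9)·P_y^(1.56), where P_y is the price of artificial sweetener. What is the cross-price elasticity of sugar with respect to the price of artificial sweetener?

1.56

In a log-linear (constant-elasticity) demand function, the coefficient on the exponent of P_y is the cross-price elasticity.
ε = 1.56. Positive, so sugar and artificial sweetener are substitutes.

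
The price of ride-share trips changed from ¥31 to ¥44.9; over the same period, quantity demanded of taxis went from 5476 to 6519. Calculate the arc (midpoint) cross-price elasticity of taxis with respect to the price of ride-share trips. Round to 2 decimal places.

0.47

ΔQ_A = 6519 − 5476 = 1043; ΔP_B = 44.9 − 31 = 13.9.
Midpoints: Q̄_A = 5997.5, P̄_B = 37.95.
ε = (ΔQ_A/Q̄_A)/(ΔP_B/P̄_B) = (1043/5997.5)/(13.9/37.95) ≈ 0.47.
ε > 0: taxis and ride-share trips are substitutes.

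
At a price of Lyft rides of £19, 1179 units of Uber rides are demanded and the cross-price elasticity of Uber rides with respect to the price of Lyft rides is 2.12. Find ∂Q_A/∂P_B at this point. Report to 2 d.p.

131.55

ε = (∂Q_A/∂P_B)·(P_B/Q_A) ⇒ ∂Q_A/∂P_B = ε·Q_A/P_B = 2.12 × 1179/19 ≈ 131.55.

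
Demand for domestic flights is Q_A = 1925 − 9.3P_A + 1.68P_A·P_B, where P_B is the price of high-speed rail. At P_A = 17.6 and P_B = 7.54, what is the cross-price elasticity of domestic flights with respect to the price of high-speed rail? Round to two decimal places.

0.11

At P_A = 17.6 and P_B = 7.54: Q_A = 1984.263.
∂Q_A/∂P_B = 1.68P_A = 1.68(17.6) = 29.5680.
ε = (∂Q_A/∂P_B)(P_B/Q_A) = 29.5680 × (7.54/1984.263) ≈ 0.11.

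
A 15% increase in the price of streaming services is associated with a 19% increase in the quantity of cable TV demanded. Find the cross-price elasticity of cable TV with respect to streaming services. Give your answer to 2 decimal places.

1.27

ε = (%ΔQ of cable TV) / (%ΔP of streaming services) = (19%) / (15%) ≈ 1.27.
Positive cross-price elasticity: substitutes.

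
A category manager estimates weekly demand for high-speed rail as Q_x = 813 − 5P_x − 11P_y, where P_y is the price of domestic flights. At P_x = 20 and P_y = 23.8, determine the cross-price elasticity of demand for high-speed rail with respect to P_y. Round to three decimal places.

At P_x = 20 and P_y = 23.8: Q_x = 451.2.
∂Q_x/∂P_y = -11.
ε = (∂Q_x/∂P_y)(P_y/Q_x) = -11 × (23.8/451.2) ≈ -0.580.

-0.580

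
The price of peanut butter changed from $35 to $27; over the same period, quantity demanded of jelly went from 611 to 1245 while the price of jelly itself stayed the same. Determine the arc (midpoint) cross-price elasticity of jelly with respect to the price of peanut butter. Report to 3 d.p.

ΔQ_A = 1245 − 611 = 634; ΔP_B = 27 − 35 = -8.
Midpoints: Q̄_A = 928.0, P̄_B = 31.00.
ε = (ΔQ_A/Q̄_A)/(ΔP_B/P̄_B) = (634/928.0)/(-8/31.00) ≈ -2.647.
ε < 0: jelly and peanut butter are complements.

-2.647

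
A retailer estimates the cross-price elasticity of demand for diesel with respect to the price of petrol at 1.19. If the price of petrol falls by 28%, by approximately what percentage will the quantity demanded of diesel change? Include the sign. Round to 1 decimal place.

%ΔQ ≈ ε × %ΔP of petrol = 1.19 × (-28%) = -33.3%.
Demand for diesel falls by about 33.3%.

-33.3%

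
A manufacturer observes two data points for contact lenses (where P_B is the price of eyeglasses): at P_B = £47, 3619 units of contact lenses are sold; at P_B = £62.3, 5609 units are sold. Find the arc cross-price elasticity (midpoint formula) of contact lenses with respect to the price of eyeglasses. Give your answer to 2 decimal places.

ΔQ_A = 5609 − 3619 = 1990; ΔP_B = 62.3 − 47 = 15.3.
Midpoints: Q̄_A = 4614.0, P̄_B = 54.65.
ε = (ΔQ_A/Q̄_A)/(ΔP_B/P̄_B) = (1990/4614.0)/(15.3/54.65) ≈ 1.54.

1.54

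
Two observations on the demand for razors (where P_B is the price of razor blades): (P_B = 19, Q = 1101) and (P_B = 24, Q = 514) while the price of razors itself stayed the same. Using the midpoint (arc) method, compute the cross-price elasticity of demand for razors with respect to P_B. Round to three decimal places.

-3.126

ΔQ_A = 514 − 1101 = -587; ΔP_B = 24 − 19 = 5.
Midpoints: Q̄_A = 807.5, P̄_B = 21.50.
ε = (ΔQ_A/Q̄_A)/(ΔP_B/P̄_B) = (-587/807.5)/(5/21.50) ≈ -3.126.
ε < 0: razors and razor blades are complements.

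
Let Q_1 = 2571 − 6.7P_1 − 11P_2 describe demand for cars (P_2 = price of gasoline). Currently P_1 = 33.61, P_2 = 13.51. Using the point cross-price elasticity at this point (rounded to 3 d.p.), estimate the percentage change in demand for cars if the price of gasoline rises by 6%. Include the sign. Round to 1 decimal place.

At P_1 = 33.61, P_2 = 13.51: Q_1 = 2197.203.
∂Q_1/∂P_2 = -11.
ε = (∂Q_1/∂P_2)(P_2/Q_1) = -11.0000 × 13.51/2197.203 ≈ -0.068.
%ΔQ_1 ≈ ε × %ΔP_2 = -0.068 × (6%) = -0.4%.

-0.4%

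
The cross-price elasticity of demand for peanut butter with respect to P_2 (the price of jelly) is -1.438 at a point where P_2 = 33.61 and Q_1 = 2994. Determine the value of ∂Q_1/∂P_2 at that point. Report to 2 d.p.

-128.10

ε = (∂Q_1/∂P_2)·(P_2/Q_1) ⇒ ∂Q_1/∂P_2 = ε·Q_1/P_2 = -1.438 × 2994/33.61 ≈ -128.10.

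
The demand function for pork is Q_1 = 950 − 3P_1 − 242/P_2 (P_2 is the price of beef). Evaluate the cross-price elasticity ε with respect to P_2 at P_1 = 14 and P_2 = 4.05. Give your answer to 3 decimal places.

At P_1 = 14 and P_2 = 4.05: Q_1 = 848.247.
∂Q_1/∂P_2 = 242/P_2² = 14.7538.
ε = (∂Q_1/∂P_2)(P_2/Q_1) = 14.7538 × (4.05/848.247) ≈ 0.070.
ε > 0: substitutes.

0.070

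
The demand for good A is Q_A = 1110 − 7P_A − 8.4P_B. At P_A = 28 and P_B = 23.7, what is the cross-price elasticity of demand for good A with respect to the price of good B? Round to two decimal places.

-0.28

At P_A = 28 and P_B = 23.7: Q_A = 714.92.
∂Q_A/∂P_B = -8.4.
ε = (∂Q_A/∂P_B)(P_B/Q_A) = -8.4 × (23.7/714.92) ≈ -0.28.
Since ε < 0, good A and good B are complements.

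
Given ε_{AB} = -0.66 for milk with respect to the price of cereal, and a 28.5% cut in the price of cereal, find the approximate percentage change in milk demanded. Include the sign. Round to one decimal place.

18.8%

%ΔQ ≈ ε × %ΔP of cereal = -0.66 × (-28.5%) = 18.8%.
Demand for milk rises by about 18.8%.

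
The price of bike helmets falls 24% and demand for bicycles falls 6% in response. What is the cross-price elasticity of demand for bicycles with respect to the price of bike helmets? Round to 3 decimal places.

0.250

ε = (%ΔQ of bicycles) / (%ΔP of bike helmets) = (-6%) / (-24%) ≈ 0.250.
Positive cross-price elasticity: substitutes.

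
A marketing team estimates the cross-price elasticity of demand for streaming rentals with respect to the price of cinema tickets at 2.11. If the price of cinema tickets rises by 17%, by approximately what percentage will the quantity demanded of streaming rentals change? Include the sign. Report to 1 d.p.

35.9%

%ΔQ ≈ ε × %ΔP of cinema tickets = 2.11 × (17%) = 35.9%.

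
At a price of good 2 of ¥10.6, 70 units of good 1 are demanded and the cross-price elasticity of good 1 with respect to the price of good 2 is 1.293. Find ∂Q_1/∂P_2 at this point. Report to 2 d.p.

8.54

ε = (∂Q_1/∂P_2)·(P_2/Q_1) ⇒ ∂Q_1/∂P_2 = ε·Q_1/P_2 = 1.293 × 70/10.6 ≈ 8.54.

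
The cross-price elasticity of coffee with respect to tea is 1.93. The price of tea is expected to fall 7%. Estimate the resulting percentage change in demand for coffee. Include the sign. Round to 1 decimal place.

%ΔQ ≈ ε × %ΔP of tea = 1.93 × (-7%) = -13.5%.
Demand for coffee falls by about 13.5%.

-13.5%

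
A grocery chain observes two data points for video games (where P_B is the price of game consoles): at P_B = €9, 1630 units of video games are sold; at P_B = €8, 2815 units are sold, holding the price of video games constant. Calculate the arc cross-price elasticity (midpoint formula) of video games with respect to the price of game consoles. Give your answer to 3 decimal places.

ΔQ_A = 2815 − 1630 = 1185; ΔP_B = 8 − 9 = -1.
Midpoints: Q̄_A = 2222.5, P̄_B = 8.50.
ε = (ΔQ_A/Q̄_A)/(ΔP_B/P̄_B) = (1185/2222.5)/(-1/8.50) ≈ -4.532.

-4.532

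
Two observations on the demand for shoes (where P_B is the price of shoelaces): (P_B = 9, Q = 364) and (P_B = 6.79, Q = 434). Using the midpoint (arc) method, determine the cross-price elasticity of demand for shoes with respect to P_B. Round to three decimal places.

ΔQ_A = 434 − 364 = 70; ΔP_B = 6.79 − 9 = -2.21.
Midpoints: Q̄_A = 399.0, P̄_B = 7.89.
ε = (ΔQ_A/Q̄_A)/(ΔP_B/P̄_B) = (70/399.0)/(-2.21/7.89) ≈ -0.627.
ε < 0: shoes and shoelaces are complements.

-0.627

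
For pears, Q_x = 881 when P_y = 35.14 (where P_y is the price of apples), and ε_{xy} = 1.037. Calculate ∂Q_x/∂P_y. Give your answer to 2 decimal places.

26.00

ε = (∂Q_x/∂P_y)·(P_y/Q_x) ⇒ ∂Q_x/∂P_y = ε·Q_x/P_y = 1.037 × 881/35.14 ≈ 26.00.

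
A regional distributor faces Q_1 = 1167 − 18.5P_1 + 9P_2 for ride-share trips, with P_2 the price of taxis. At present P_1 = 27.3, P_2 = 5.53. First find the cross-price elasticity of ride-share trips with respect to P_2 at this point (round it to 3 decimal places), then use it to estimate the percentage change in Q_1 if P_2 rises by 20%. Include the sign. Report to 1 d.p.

1.4%

At P_1 = 27.3, P_2 = 5.53: Q_1 = 711.72.
∂Q_1/∂P_2 = 9.
ε = (∂Q_1/∂P_2)(P_2/Q_1) = 9.0000 × 5.53/711.72 ≈ 0.070.
%ΔQ_1 ≈ ε × %ΔP_2 = 0.070 × (20%) = 1.4%.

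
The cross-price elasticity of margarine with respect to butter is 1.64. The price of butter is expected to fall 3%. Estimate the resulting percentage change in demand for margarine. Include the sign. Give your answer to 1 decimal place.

%ΔQ ≈ ε × %ΔP of butter = 1.64 × (-3%) = -4.9%.

-4.9%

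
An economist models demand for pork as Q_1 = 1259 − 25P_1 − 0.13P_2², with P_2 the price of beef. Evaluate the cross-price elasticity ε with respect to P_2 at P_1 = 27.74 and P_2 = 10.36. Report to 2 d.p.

At P_1 = 27.74 and P_2 = 10.36: Q_1 = 551.547.
∂Q_1/∂P_2 = -0.26P_2 = -0.26(10.36) = -2.6936.
ε = (∂Q_1/∂P_2)(P_2/Q_1) = -2.6936 × (10.36/551.547) ≈ -0.05.

-0.05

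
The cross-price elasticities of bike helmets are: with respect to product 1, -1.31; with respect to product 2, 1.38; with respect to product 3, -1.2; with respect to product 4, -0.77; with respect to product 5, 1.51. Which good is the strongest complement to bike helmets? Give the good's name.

product 1

Complements have ε < 0. The most negative value is -1.31 (product 1).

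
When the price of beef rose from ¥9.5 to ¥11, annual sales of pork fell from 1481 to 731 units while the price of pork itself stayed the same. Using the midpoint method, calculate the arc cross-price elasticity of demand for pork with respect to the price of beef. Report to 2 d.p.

ΔQ_A = 731 − 1481 = -750; ΔP_B = 11 − 9.5 = 1.5.
Midpoints: Q̄_A = 1106.0, P̄_B = 10.25.
ε = (ΔQ_A/Q̄_A)/(ΔP_B/P̄_B) = (-750/1106.0)/(1.5/10.25) ≈ -4.63.

-4.63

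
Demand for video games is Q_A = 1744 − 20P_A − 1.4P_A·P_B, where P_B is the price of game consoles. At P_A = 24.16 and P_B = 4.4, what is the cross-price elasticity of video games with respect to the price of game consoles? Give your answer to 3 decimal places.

At P_A = 24.16 and P_B = 4.4: Q_A = 1111.974.
∂Q_A/∂P_B = -1.4P_A = -1.4(24.16) = -33.8240.
ε = (∂Q_A/∂P_B)(P_B/Q_A) = -33.8240 × (4.4/1111.974) ≈ -0.134.

-0.134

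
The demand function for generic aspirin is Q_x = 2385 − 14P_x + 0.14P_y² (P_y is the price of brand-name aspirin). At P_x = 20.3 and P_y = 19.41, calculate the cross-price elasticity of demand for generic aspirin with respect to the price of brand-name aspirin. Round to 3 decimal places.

At P_x = 20.3 and P_y = 19.41: Q_x = 2153.545.
∂Q_x/∂P_y = 0.28P_y = 0.28(19.41) = 5.4348.
ε = (∂Q_x/∂P_y)(P_y/Q_x) = 5.4348 × (19.41/2153.545) ≈ 0.049.
ε > 0: substitutes.

0.049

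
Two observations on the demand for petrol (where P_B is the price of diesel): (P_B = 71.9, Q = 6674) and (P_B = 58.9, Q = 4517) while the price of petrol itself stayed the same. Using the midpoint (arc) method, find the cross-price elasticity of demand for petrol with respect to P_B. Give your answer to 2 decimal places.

ΔQ_A = 4517 − 6674 = -2157; ΔP_B = 58.9 − 71.9 = -13.
Midpoints: Q̄_A = 5595.5, P̄_B = 65.40.
ε = (ΔQ_A/Q̄_A)/(ΔP_B/P̄_B) = (-2157/5595.5)/(-13/65.40) ≈ 1.94.

1.94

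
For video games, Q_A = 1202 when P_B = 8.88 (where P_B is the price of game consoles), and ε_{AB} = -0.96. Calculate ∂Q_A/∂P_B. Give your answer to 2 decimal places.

-129.95

ε = (∂Q_A/∂P_B)·(P_B/Q_A) ⇒ ∂Q_A/∂P_B = ε·Q_A/P_B = -0.96 × 1202/8.88 ≈ -129.95.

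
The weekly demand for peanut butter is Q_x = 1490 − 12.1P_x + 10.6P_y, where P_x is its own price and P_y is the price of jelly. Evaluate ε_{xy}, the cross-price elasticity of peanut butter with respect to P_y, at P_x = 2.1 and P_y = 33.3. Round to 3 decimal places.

0.194

At P_x = 2.1 and P_y = 33.3: Q_x = 1817.57.
∂Q_x/∂P_y = 10.6.
ε = (∂Q_x/∂P_y)(P_y/Q_x) = 10.6 × (33.3/1817.57) ≈ 0.194.
Since ε > 0, peanut butter and jelly are substitutes.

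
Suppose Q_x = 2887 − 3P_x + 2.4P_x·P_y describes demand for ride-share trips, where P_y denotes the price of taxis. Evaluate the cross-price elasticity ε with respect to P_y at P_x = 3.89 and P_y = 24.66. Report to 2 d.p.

0.07

At P_x = 3.89 and P_y = 24.66: Q_x = 3105.556.
∂Q_x/∂P_y = 2.4P_x = 2.4(3.89) = 9.3360.
ε = (∂Q_x/∂P_y)(P_y/Q_x) = 9.3360 × (24.66/3105.556) ≈ 0.07.
ε > 0: substitutes.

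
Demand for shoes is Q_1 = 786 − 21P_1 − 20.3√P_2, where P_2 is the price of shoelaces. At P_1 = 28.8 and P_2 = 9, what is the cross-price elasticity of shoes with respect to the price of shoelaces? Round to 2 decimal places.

At P_1 = 28.8 and P_2 = 9: Q_1 = 120.3.
∂Q_1/∂P_2 = -20.3/(2√P_2) = -20.3/(2√9) = -3.3833.
ε = (∂Q_1/∂P_2)(P_2/Q_1) = -3.3833 × (9/120.3) ≈ -0.25.

-0.25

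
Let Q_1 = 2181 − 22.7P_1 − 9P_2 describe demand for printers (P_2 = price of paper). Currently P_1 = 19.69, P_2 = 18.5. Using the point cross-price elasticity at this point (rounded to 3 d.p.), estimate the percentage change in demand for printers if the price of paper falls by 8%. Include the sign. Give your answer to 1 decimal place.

At P_1 = 19.69, P_2 = 18.5: Q_1 = 1567.537.
∂Q_1/∂P_2 = -9.
ε = (∂Q_1/∂P_2)(P_2/Q_1) = -9.0000 × 18.5/1567.537 ≈ -0.106.
%ΔQ_1 ≈ ε × %ΔP_2 = -0.106 × (-8%) = 0.8%.

0.8%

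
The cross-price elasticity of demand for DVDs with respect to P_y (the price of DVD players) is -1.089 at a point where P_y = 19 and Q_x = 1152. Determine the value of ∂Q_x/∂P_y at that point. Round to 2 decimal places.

ε = (∂Q_x/∂P_y)·(P_y/Q_x) ⇒ ∂Q_x/∂P_y = ε·Q_x/P_y = -1.089 × 1152/19 ≈ -66.03.

-66.03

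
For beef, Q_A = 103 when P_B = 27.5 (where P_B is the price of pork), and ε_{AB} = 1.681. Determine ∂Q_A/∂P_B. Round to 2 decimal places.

6.30

ε = (∂Q_A/∂P_B)·(P_B/Q_A) ⇒ ∂Q_A/∂P_B = ε·Q_A/P_B = 1.681 × 103/27.5 ≈ 6.30.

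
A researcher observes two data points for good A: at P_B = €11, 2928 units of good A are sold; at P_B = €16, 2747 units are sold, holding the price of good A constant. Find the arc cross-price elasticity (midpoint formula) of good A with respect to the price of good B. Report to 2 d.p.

ΔQ_A = 2747 − 2928 = -181; ΔP_B = 16 − 11 = 5.
Midpoints: Q̄_A = 2837.5, P̄_B = 13.50.
ε = (ΔQ_A/Q̄_A)/(ΔP_B/P̄_B) = (-181/2837.5)/(5/13.50) ≈ -0.17.

-0.17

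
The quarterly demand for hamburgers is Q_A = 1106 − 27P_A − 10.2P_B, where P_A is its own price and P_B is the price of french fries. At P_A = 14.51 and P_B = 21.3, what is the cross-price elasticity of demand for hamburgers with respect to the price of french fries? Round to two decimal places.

-0.44

At P_A = 14.51 and P_B = 21.3: Q_A = 496.97.
∂Q_A/∂P_B = -10.2.
ε = (∂Q_A/∂P_B)(P_B/Q_A) = -10.2 × (21.3/496.97) ≈ -0.44.
Since ε < 0, hamburgers and french fries are complements.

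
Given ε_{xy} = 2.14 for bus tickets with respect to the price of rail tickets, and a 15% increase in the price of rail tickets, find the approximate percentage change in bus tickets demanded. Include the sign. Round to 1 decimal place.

32.1%

%ΔQ ≈ ε × %ΔP of rail tickets = 2.14 × (15%) = 32.1%.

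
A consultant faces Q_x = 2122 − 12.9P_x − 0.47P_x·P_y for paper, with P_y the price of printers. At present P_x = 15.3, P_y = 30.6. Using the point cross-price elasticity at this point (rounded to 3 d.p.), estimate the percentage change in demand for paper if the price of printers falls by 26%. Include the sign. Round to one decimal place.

At P_x = 15.3, P_y = 30.6: Q_x = 1704.585.
∂Q_x/∂P_y = -0.47P_x = -7.1910.
ε = (∂Q_x/∂P_y)(P_y/Q_x) = -7.1910 × 30.6/1704.585 ≈ -0.129.
%ΔQ_x ≈ ε × %ΔP_y = -0.129 × (-26%) = 3.4%.

3.4%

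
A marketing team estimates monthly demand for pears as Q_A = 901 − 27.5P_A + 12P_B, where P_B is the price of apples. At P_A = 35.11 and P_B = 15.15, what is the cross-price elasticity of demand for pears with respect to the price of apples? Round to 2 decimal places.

1.55

At P_A = 35.11 and P_B = 15.15: Q_A = 117.275.
∂Q_A/∂P_B = 12.
ε = (∂Q_A/∂P_B)(P_B/Q_A) = 12 × (15.15/117.275) ≈ 1.55.
Since ε > 0, pears and apples are substitutes.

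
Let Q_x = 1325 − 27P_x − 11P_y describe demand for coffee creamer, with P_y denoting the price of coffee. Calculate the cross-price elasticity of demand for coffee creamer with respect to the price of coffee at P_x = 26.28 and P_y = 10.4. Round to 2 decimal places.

-0.23

At P_x = 26.28 and P_y = 10.4: Q_x = 501.04.
∂Q_x/∂P_y = -11.
ε = (∂Q_x/∂P_y)(P_y/Q_x) = -11 × (10.4/501.04) ≈ -0.23.
Since ε < 0, coffee creamer and coffee are complements.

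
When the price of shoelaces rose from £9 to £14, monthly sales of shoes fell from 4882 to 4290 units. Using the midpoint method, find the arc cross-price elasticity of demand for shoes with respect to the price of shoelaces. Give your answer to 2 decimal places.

ΔQ_A = 4290 − 4882 = -592; ΔP_B = 14 − 9 = 5.
Midpoints: Q̄_A = 4586.0, P̄_B = 11.50.
ε = (ΔQ_A/Q̄_A)/(ΔP_B/P̄_B) = (-592/4586.0)/(5/11.50) ≈ -0.30.

-0.30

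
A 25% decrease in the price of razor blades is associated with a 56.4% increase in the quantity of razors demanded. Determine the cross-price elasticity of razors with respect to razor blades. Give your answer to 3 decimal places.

-2.256

ε = (%ΔQ of razors) / (%ΔP of razor blades) = (56.4%) / (-25%) ≈ -2.256.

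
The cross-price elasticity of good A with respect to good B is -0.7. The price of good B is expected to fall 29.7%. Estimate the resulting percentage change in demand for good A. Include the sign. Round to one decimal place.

%ΔQ ≈ ε × %ΔP of good B = -0.7 × (-29.7%) = 20.8%.
Demand for good A rises by about 20.8%.

20.8%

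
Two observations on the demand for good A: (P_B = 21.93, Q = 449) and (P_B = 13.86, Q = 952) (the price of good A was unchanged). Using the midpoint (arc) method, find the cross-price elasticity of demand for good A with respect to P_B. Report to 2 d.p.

ΔQ_A = 952 − 449 = 503; ΔP_B = 13.86 − 21.93 = -8.07.
Midpoints: Q̄_A = 700.5, P̄_B = 17.89.
ε = (ΔQ_A/Q̄_A)/(ΔP_B/P̄_B) = (503/700.5)/(-8.07/17.89) ≈ -1.59.
ε < 0: good A and good B are complements.

-1.59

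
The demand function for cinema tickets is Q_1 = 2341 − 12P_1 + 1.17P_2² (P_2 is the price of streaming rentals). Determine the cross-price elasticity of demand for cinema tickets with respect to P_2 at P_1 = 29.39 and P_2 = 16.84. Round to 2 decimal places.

At P_1 = 29.39 and P_2 = 16.84: Q_1 = 2320.115.
∂Q_1/∂P_2 = 2.34P_2 = 2.34(16.84) = 39.4056.
ε = (∂Q_1/∂P_2)(P_2/Q_1) = 39.4056 × (16.84/2320.115) ≈ 0.29.
ε > 0: substitutes.

0.29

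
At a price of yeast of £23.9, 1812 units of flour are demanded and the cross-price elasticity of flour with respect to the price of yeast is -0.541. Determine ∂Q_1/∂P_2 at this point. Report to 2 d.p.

-41.02

ε = (∂Q_1/∂P_2)·(P_2/Q_1) ⇒ ∂Q_1/∂P_2 = ε·Q_1/P_2 = -0.541 × 1812/23.9 ≈ -41.02.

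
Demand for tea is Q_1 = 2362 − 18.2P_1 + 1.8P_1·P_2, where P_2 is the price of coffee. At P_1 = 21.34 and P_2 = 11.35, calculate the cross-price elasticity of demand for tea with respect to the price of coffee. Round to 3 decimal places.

0.181

At P_1 = 21.34 and P_2 = 11.35: Q_1 = 2409.588.
∂Q_1/∂P_2 = 1.8P_1 = 1.8(21.34) = 38.4120.
ε = (∂Q_1/∂P_2)(P_2/Q_1) = 38.4120 × (11.35/2409.588) ≈ 0.181.
ε > 0: substitutes.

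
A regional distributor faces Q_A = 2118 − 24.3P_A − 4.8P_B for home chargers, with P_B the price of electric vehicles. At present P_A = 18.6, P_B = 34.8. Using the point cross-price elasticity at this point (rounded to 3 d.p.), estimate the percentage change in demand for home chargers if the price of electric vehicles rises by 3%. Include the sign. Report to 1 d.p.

At P_A = 18.6, P_B = 34.8: Q_A = 1498.98.
∂Q_A/∂P_B = -4.8.
ε = (∂Q_A/∂P_B)(P_B/Q_A) = -4.8000 × 34.8/1498.98 ≈ -0.111.
%ΔQ_A ≈ ε × %ΔP_B = -0.111 × (3%) = -0.3%.

-0.3%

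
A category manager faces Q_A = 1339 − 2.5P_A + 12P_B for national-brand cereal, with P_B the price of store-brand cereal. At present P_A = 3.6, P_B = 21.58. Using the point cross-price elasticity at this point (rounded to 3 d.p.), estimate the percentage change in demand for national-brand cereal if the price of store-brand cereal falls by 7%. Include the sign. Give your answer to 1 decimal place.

-1.1%

At P_A = 3.6, P_B = 21.58: Q_A = 1588.96.
∂Q_A/∂P_B = 12.
ε = (∂Q_A/∂P_B)(P_B/Q_A) = 12.0000 × 21.58/1588.96 ≈ 0.163.
%ΔQ_A ≈ ε × %ΔP_B = 0.163 × (-7%) = -1.1%.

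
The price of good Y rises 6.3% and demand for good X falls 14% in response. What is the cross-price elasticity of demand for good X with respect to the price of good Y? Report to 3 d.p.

ε = (%ΔQ of good X) / (%ΔP of good Y) = (-14%) / (6.3%) ≈ -2.222.
Negative cross-price elasticity: complements.

-2.222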